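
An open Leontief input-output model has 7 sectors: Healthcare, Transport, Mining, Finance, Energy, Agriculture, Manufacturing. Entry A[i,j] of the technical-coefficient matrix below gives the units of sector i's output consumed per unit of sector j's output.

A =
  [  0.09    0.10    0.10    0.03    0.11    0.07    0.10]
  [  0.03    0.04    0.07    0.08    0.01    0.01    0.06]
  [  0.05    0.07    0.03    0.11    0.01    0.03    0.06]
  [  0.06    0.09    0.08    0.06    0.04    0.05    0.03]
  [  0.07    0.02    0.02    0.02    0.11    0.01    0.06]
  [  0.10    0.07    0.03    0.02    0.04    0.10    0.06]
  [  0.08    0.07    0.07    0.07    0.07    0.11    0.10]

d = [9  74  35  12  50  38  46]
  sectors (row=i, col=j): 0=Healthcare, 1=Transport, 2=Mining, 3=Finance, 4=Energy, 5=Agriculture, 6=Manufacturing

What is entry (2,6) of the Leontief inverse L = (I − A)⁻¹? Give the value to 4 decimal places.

Form M = I − A:
  [  0.91   -0.10   -0.10   -0.03   -0.11   -0.07   -0.10]
  [ -0.03    0.96   -0.07   -0.08   -0.01   -0.01   -0.06]
  [ -0.05   -0.07    0.97   -0.11   -0.01   -0.03   -0.06]
  [ -0.06   -0.09   -0.08    0.94   -0.04   -0.05   -0.03]
  [ -0.07   -0.02   -0.02   -0.02    0.89   -0.01   -0.06]
  [ -0.10   -0.07   -0.03   -0.02   -0.04    0.90   -0.06]
  [ -0.08   -0.07   -0.07   -0.07   -0.07   -0.11    0.90]
Leontief inverse L = M⁻¹:
  [  1.1611    0.1662    0.1589    0.0890    0.1704    0.1255    0.1734]
  [  0.0640    1.0770    0.1025    0.1143    0.0355    0.0386    0.0945]
  [  0.0917    0.1145    1.0710    0.1478    0.0422    0.0652    0.1013]
  [  0.1057    0.1365    0.1213    1.1021    0.0753    0.0852    0.0764]
  [  0.1091    0.0535    0.0511    0.0467    1.1499    0.0384    0.0999]
  [  0.1543    0.1206    0.0748    0.0586    0.0843    1.1451    0.1141]
  [  0.1509    0.1370    0.1280    0.1248    0.1268    0.1688    1.1694]
Total output x = L · d:
  x_0 = 1.1611·9 + 0.1662·74 + 0.1589·35 + 0.0890·12 + 0.1704·50 + 0.1255·38 + 0.1734·46 = 50.6489
  x_1 = 0.0640·9 + 1.0770·74 + 0.1025·35 + 0.1143·12 + 0.0355·50 + 0.0386·38 + 0.0945·46 = 92.8177
  x_2 = 0.0917·9 + 0.1145·74 + 1.0710·35 + 0.1478·12 + 0.0422·50 + 0.0652·38 + 0.1013·46 = 57.8065
  x_3 = 0.1057·9 + 0.1365·74 + 0.1213·35 + 1.1021·12 + 0.0753·50 + 0.0852·38 + 0.0764·46 = 39.0444
  x_4 = 0.1091·9 + 0.0535·74 + 0.0511·35 + 0.0467·12 + 1.1499·50 + 0.0384·38 + 0.0999·46 = 70.8381
  x_5 = 0.1543·9 + 0.1206·74 + 0.0748·35 + 0.0586·12 + 0.0843·50 + 1.1451·38 + 0.1141·46 = 66.6130
  x_6 = 0.1509·9 + 0.1370·74 + 0.1280·35 + 0.1248·12 + 0.1268·50 + 0.1688·38 + 1.1694·46 = 84.0165

L[2,6] = 0.1013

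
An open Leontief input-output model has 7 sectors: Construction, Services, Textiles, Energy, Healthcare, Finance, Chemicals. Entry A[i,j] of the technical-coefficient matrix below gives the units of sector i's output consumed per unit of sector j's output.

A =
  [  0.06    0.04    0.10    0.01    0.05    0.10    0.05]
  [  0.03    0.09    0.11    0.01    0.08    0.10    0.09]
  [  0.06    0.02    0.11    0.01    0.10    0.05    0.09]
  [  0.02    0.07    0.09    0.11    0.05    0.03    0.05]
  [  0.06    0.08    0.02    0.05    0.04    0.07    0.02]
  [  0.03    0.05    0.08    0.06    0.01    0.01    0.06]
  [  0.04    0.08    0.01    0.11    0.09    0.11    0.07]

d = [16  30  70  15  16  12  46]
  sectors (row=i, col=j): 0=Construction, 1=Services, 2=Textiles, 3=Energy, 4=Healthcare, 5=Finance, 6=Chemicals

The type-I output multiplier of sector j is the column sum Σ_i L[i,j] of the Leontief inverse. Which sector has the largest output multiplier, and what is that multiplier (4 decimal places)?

Form M = I − A:
  [  0.94   -0.04   -0.10   -0.01   -0.05   -0.10   -0.05]
  [ -0.03    0.91   -0.11   -0.01   -0.08   -0.10   -0.09]
  [ -0.06   -0.02    0.89   -0.01   -0.10   -0.05   -0.09]
  [ -0.02   -0.07   -0.09    0.89   -0.05   -0.03   -0.05]
  [ -0.06   -0.08   -0.02   -0.05    0.96   -0.07   -0.02]
  [ -0.03   -0.05   -0.08   -0.06   -0.01    0.99   -0.06]
  [ -0.04   -0.08   -0.01   -0.11   -0.09   -0.11    0.93]
Leontief inverse L = M⁻¹:
  [  1.0915    0.0788    0.1527    0.0414    0.0918    0.1442    0.0946]
  [  0.0686    1.1432    0.1732    0.0520    0.1350    0.1586    0.1470]
  [  0.0956    0.0638    1.1609    0.0468    0.1475    0.1017    0.1359]
  [  0.0502    0.1151    0.1463    1.1497    0.0972    0.0766    0.0968]
  [  0.0839    0.1163    0.0661    0.0775    1.0731    0.1081    0.0564]
  [  0.0526    0.0817    0.1211    0.0879    0.0466    1.0464    0.0957]
  [  0.0742    0.1370    0.0720    0.1606    0.1380    0.1642    1.1217]
Total output x = L · d:
  x_0 = 1.0915·16 + 0.0788·30 + 0.1527·70 + 0.0414·15 + 0.0918·16 + 0.1442·12 + 0.0946·46 = 38.6864
  x_1 = 0.0686·16 + 1.1432·30 + 0.1732·70 + 0.0520·15 + 0.1350·16 + 0.1586·12 + 0.1470·46 = 59.1258
  x_2 = 0.0956·16 + 0.0638·30 + 1.1609·70 + 0.0468·15 + 0.1475·16 + 0.1017·12 + 0.1359·46 = 95.2416
  x_3 = 0.0502·16 + 0.1151·30 + 0.1463·70 + 1.1497·15 + 0.0972·16 + 0.0766·12 + 0.0968·46 = 38.6721
  x_4 = 0.0839·16 + 0.1163·30 + 0.0661·70 + 0.0775·15 + 1.0731·16 + 0.1081·12 + 0.0564·46 = 31.6828
  x_5 = 0.0526·16 + 0.0817·30 + 0.1211·70 + 0.0879·15 + 0.0466·16 + 1.0464·12 + 0.0957·46 = 30.7924
  x_6 = 0.0742·16 + 0.1370·30 + 0.0720·70 + 0.1606·15 + 0.1380·16 + 0.1642·12 + 1.1217·46 = 68.5188
Output multipliers (column sums of L):
  Construction: 1.5166
  Services: 1.7360
  Textiles: 1.8922
  Energy: 1.6159
  Healthcare: 1.7292
  Finance: 1.7997
  Chemicals: 1.7481

Textiles (1.8922)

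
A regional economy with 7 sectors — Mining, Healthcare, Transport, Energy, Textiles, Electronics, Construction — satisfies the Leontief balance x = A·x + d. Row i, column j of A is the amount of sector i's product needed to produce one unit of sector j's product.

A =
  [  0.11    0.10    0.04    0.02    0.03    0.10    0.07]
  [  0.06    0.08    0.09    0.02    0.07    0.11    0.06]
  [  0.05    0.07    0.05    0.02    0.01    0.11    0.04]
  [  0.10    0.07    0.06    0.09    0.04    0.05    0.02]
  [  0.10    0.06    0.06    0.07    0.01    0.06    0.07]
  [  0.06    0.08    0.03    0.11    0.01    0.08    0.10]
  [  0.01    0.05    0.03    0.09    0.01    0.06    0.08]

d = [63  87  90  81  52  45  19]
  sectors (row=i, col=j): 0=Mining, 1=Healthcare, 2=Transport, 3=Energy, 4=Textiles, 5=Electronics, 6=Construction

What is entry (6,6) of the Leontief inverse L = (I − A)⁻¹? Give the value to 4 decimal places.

Form M = I − A:
  [  0.89   -0.10   -0.04   -0.02   -0.03   -0.10   -0.07]
  [ -0.06    0.92   -0.09   -0.02   -0.07   -0.11   -0.06]
  [ -0.05   -0.07    0.95   -0.02   -0.01   -0.11   -0.04]
  [ -0.10   -0.07   -0.06    0.91   -0.04   -0.05   -0.02]
  [ -0.10   -0.06   -0.06   -0.07    0.99   -0.06   -0.07]
  [ -0.06   -0.08   -0.03   -0.11   -0.01    0.92   -0.10]
  [ -0.01   -0.05   -0.03   -0.09   -0.01   -0.06    0.92]
Leontief inverse L = M⁻¹:
  [  1.1659    0.1635    0.0817    0.0684    0.0535    0.1715    0.1271]
  [  0.1165    1.1434    0.1330    0.0714    0.0916    0.1828    0.1176]
  [  0.0901    0.1169    1.0806    0.0582    0.0267    0.1633    0.0825]
  [  0.1570    0.1285    0.1000    1.1326    0.0624    0.1143    0.0665]
  [  0.1516    0.1169    0.0974    0.1139    1.0310    0.1232    0.1177]
  [  0.1146    0.1404    0.0715    0.1633    0.0338    1.1457    0.1516]
  [  0.0464    0.0907    0.0589    0.1292    0.0260    0.1044    1.1151]
Total output x = L · d:
  x_0 = 1.1659·63 + 0.1635·87 + 0.0817·90 + 0.0684·81 + 0.0535·52 + 0.1715·45 + 0.1271·19 = 113.4871
  x_1 = 0.1165·63 + 1.1434·87 + 0.1330·90 + 0.0714·81 + 0.0916·52 + 0.1828·45 + 0.1176·19 = 139.8017
  x_2 = 0.0901·63 + 0.1169·87 + 1.0806·90 + 0.0582·81 + 0.0267·52 + 0.1633·45 + 0.0825·19 = 128.1215
  x_3 = 0.1570·63 + 0.1285·87 + 0.1000·90 + 1.1326·81 + 0.0624·52 + 0.1143·45 + 0.0665·19 = 131.4584
  x_4 = 0.1516·63 + 0.1169·87 + 0.0974·90 + 0.1139·81 + 1.0310·52 + 0.1232·45 + 0.1177·19 = 99.1017
  x_5 = 0.1146·63 + 0.1404·87 + 0.0715·90 + 0.1633·81 + 0.0338·52 + 1.1457·45 + 0.1516·19 = 95.2933
  x_6 = 0.0464·63 + 0.0907·87 + 0.0589·90 + 0.1292·81 + 0.0260·52 + 0.1044·45 + 1.1151·19 = 53.8136

L[6,6] = 1.1151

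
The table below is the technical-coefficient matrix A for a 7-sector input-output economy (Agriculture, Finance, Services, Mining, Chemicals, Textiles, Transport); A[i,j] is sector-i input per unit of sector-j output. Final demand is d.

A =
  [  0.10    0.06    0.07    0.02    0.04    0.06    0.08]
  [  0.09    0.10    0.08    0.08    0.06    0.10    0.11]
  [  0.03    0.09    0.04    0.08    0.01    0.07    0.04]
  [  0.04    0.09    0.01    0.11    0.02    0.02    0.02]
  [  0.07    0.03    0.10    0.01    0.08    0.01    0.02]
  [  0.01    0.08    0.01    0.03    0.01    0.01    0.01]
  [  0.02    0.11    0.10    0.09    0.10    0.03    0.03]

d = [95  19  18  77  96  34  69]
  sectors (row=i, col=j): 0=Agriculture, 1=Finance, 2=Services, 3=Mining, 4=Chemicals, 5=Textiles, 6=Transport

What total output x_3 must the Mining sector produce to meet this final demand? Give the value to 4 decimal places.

Form M = I − A:
  [  0.90   -0.06   -0.07   -0.02   -0.04   -0.06   -0.08]
  [ -0.09    0.90   -0.08   -0.08   -0.06   -0.10   -0.11]
  [ -0.03   -0.09    0.96   -0.08   -0.01   -0.07   -0.04]
  [ -0.04   -0.09   -0.01    0.89   -0.02   -0.02   -0.02]
  [ -0.07   -0.03   -0.10   -0.01    0.92   -0.01   -0.02]
  [ -0.01   -0.08   -0.01   -0.03   -0.01    0.99   -0.01]
  [ -0.02   -0.11   -0.10   -0.09   -0.10   -0.03    0.97]
Leontief inverse L = M⁻¹:
  [  1.1389    0.1186    0.1143    0.0623    0.0735    0.0946    0.1159]
  [  0.1431    1.1851    0.1399    0.1445    0.1070    0.1471    0.1587]
  [  0.0606    0.1417    1.0710    0.1211    0.0348    0.0986    0.0695]
  [  0.0706    0.1346    0.0382    1.1476    0.0429    0.0456    0.0477]
  [  0.1004    0.0695    0.1336    0.0387    1.1035    0.0359    0.0456]
  [  0.0275    0.1049    0.0273    0.0501    0.0236    1.0264    0.0274]
  [  0.0637    0.1743    0.1468    0.1422    0.1357    0.0685    1.0684]
Total output x = L · d:
  x_0 = 1.1389·95 + 0.1186·19 + 0.1143·18 + 0.0623·77 + 0.0735·96 + 0.0946·34 + 0.1159·69 = 135.5625
  x_1 = 0.1431·95 + 1.1851·19 + 0.1399·18 + 0.1445·77 + 0.1070·96 + 0.1471·34 + 0.1587·69 = 75.9800
  x_2 = 0.0606·95 + 0.1417·19 + 1.0710·18 + 0.1211·77 + 0.0348·96 + 0.0986·34 + 0.0695·69 = 48.5357
  x_3 = 0.0706·95 + 0.1346·19 + 0.0382·18 + 1.1476·77 + 0.0429·96 + 0.0456·34 + 0.0477·69 = 107.2782
  x_4 = 0.1004·95 + 0.0695·19 + 0.1336·18 + 0.0387·77 + 1.1035·96 + 0.0359·34 + 0.0456·69 = 126.5389
  x_5 = 0.0275·95 + 0.1049·19 + 0.0273·18 + 0.0501·77 + 0.0236·96 + 1.0264·34 + 0.0274·69 = 48.0035
  x_6 = 0.0637·95 + 0.1743·19 + 0.1468·18 + 0.1422·77 + 0.1357·96 + 0.0685·34 + 1.0684·69 = 112.0326

107.2782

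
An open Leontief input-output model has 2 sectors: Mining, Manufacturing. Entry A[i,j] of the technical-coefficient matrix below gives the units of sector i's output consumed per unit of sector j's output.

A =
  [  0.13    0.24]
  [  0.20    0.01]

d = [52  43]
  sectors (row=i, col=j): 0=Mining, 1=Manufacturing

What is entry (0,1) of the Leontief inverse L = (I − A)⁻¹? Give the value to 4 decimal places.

Form M = I − A:
  [  0.87   -0.24]
  [ -0.20    0.99]
Leontief inverse L = M⁻¹:
  [  1.2173    0.2951]
  [  0.2459    1.0697]
Total output x = L · d:
  x_0 = 1.2173·52 + 0.2951·43 = 75.9867
  x_1 = 0.2459·52 + 1.0697·43 = 58.7852

L[0,1] = 0.2951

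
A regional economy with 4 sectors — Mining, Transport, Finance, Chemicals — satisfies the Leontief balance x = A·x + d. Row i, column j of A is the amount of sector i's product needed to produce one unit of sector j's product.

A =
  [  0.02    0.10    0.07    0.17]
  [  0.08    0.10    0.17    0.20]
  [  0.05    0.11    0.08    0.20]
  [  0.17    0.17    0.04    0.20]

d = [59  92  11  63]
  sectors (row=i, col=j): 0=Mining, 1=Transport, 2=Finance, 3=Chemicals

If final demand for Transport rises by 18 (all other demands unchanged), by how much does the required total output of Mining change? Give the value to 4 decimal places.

3.5671

Form M = I − A:
  [  0.98   -0.10   -0.07   -0.17]
  [ -0.08    0.90   -0.17   -0.20]
  [ -0.05   -0.11    0.92   -0.20]
  [ -0.17   -0.17   -0.04    0.80]
Leontief inverse L = M⁻¹:
  [  1.0983    0.1982    0.1339    0.3164]
  [  0.1869    1.2424    0.2619    0.4158]
  [  0.1430    0.2284    1.1564    0.3766]
  [  0.2803    0.3175    0.1419    1.4244]
Total output x = L · d:
  x_0 = 1.0983·59 + 0.1982·92 + 0.1339·11 + 0.3164·63 = 104.4400
  x_1 = 0.1869·59 + 1.2424·92 + 0.2619·11 + 0.4158·63 = 154.4066
  x_2 = 0.1430·59 + 0.2284·92 + 1.1564·11 + 0.3766·63 = 65.8876
  x_3 = 0.2803·59 + 0.3175·92 + 0.1419·11 + 1.4244·63 = 137.0493
Δx_0 = L[0,1] · Δd_1 = 0.1982 · 18 = 3.5671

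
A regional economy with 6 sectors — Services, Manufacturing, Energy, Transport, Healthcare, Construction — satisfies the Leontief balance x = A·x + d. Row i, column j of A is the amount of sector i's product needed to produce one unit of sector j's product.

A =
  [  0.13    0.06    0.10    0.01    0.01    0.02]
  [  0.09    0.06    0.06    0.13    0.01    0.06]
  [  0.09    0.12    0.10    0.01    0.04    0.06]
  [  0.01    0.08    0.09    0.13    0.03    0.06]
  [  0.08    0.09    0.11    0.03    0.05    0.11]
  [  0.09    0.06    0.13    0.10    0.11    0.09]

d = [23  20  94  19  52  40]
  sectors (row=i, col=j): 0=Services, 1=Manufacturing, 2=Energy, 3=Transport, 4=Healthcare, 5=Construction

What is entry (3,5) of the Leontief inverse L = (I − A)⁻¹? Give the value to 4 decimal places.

L[3,5] = 0.1060

Form M = I − A:
  [  0.87   -0.06   -0.10   -0.01   -0.01   -0.02]
  [ -0.09    0.94   -0.06   -0.13   -0.01   -0.06]
  [ -0.09   -0.12    0.90   -0.01   -0.04   -0.06]
  [ -0.01   -0.08   -0.09    0.87   -0.03   -0.06]
  [ -0.08   -0.09   -0.11   -0.03    0.95   -0.11]
  [ -0.09   -0.06   -0.13   -0.10   -0.11    0.91]
Leontief inverse L = M⁻¹:
  [  1.1839    0.1039    0.1525    0.0374    0.0268    0.0486]
  [  0.1445    1.1148    0.1277    0.1826    0.0362    0.1015]
  [  0.1568    0.1770    1.1691    0.0559    0.0665    0.1039]
  [  0.0604    0.1373    0.1570    1.1866    0.0584    0.1060]
  [  0.1536    0.1558    0.1920    0.0834    1.0855    0.1630]
  [  0.1742    0.1430    0.2310    0.1642    0.1522    1.1566]
Total output x = L · d:
  x_0 = 1.1839·23 + 0.1039·20 + 0.1525·94 + 0.0374·19 + 0.0268·52 + 0.0486·40 = 47.6909
  x_1 = 0.1445·23 + 1.1148·20 + 0.1277·94 + 0.1826·19 + 0.0362·52 + 0.1015·40 = 47.0357
  x_2 = 0.1568·23 + 0.1770·20 + 1.1691·94 + 0.0559·19 + 0.0665·52 + 0.1039·40 = 125.7179
  x_3 = 0.0604·23 + 0.1373·20 + 0.1570·94 + 1.1866·19 + 0.0584·52 + 0.1060·40 = 48.7176
  x_4 = 0.1536·23 + 0.1558·20 + 0.1920·94 + 0.0834·19 + 1.0855·52 + 0.1630·40 = 89.2477
  x_5 = 0.1742·23 + 0.1430·20 + 0.2310·94 + 0.1642·19 + 0.1522·52 + 1.1566·40 = 85.8754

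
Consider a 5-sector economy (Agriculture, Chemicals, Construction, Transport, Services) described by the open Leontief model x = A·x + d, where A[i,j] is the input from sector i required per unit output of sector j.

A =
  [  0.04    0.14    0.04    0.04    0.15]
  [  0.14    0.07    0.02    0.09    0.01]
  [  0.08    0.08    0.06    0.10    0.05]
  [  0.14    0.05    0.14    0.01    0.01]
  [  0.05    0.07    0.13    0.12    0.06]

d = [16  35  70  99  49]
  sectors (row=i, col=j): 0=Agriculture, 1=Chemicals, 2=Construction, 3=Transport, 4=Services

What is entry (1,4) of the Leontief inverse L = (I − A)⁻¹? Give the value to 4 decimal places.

L[1,4] = 0.0461

Form M = I − A:
  [  0.96   -0.14   -0.04   -0.04   -0.15]
  [ -0.14    0.93   -0.02   -0.09   -0.01]
  [ -0.08   -0.08    0.94   -0.10   -0.05]
  [ -0.14   -0.05   -0.14    0.99   -0.01]
  [ -0.05   -0.07   -0.13   -0.12    0.94]
Leontief inverse L = M⁻¹:
  [  1.1004    0.1922    0.0902    0.0933    0.1834]
  [  0.1877    1.1183    0.0561    0.1205    0.0461]
  [  0.1355    0.1291    1.1045    0.1389    0.0832]
  [  0.1854    0.1032    0.1736    1.0507    0.0511]
  [  0.1149    0.1245    0.1839    0.1673    1.0951]
Total output x = L · d:
  x_0 = 1.1004·16 + 0.1922·35 + 0.0902·70 + 0.0933·99 + 0.1834·49 = 48.8681
  x_1 = 0.1877·16 + 1.1183·35 + 0.0561·70 + 0.1205·99 + 0.0461·49 = 60.2625
  x_2 = 0.1355·16 + 0.1291·35 + 1.1045·70 + 0.1389·99 + 0.0832·49 = 101.8303
  x_3 = 0.1854·16 + 0.1032·35 + 0.1736·70 + 1.0507·99 + 0.0511·49 = 125.2563
  x_4 = 0.1149·16 + 0.1245·35 + 0.1839·70 + 0.1673·99 + 1.0951·49 = 89.2877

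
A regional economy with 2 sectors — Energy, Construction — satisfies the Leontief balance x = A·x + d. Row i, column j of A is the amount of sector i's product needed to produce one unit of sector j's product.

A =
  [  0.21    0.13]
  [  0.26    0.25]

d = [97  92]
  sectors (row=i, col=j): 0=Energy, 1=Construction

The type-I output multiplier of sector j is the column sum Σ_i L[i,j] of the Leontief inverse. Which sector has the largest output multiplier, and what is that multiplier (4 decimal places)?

Energy (1.8078)

Form M = I − A:
  [  0.79   -0.13]
  [ -0.26    0.75]
Leontief inverse L = M⁻¹:
  [  1.3424    0.2327]
  [  0.4654    1.4140]
Total output x = L · d:
  x_0 = 1.3424·97 + 0.2327·92 = 151.6198
  x_1 = 0.4654·97 + 1.4140·92 = 175.2282
Output multipliers (column sums of L):
  Energy: 1.8078
  Construction: 1.6467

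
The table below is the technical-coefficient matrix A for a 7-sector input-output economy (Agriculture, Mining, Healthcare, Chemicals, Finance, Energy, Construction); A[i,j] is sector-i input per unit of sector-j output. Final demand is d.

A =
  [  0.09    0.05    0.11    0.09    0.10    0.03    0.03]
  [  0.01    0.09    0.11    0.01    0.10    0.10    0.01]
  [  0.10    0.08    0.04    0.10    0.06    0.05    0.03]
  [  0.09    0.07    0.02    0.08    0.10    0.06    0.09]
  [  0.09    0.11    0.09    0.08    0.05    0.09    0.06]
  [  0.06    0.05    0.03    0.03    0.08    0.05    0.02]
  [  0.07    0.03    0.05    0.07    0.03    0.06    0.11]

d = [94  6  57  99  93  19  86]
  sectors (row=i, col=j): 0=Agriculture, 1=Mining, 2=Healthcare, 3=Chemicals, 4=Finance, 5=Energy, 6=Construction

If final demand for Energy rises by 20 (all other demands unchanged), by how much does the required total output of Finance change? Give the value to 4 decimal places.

Form M = I − A:
  [  0.91   -0.05   -0.11   -0.09   -0.10   -0.03   -0.03]
  [ -0.01    0.91   -0.11   -0.01   -0.10   -0.10   -0.01]
  [ -0.10   -0.08    0.96   -0.10   -0.06   -0.05   -0.03]
  [ -0.09   -0.07   -0.02    0.92   -0.10   -0.06   -0.09]
  [ -0.09   -0.11   -0.09   -0.08    0.95   -0.09   -0.06]
  [ -0.06   -0.05   -0.03   -0.03   -0.08    0.95   -0.02]
  [ -0.07   -0.03   -0.05   -0.07   -0.03   -0.06    0.89]
Leontief inverse L = M⁻¹:
  [  1.1637    0.1196    0.1733    0.1577    0.1726    0.0896    0.0760]
  [  0.0651    1.1501    0.1622    0.0584    0.1585    0.1529    0.0406]
  [  0.1629    0.1413    1.0989    0.1569    0.1290    0.1045    0.0710]
  [  0.1595    0.1361    0.0848    1.1427    0.1714    0.1210    0.1396]
  [  0.1646    0.1833    0.1595    0.1471    1.1313    0.1561    0.1076]
  [  0.1037    0.0939    0.0723    0.0690    0.1258    1.0888    0.0469]
  [  0.1280    0.0793    0.0977    0.1227    0.0863    0.1063    1.1527]
Total output x = L · d:
  x_0 = 1.1637·94 + 0.1196·6 + 0.1733·57 + 0.1577·99 + 0.1726·93 + 0.0896·19 + 0.0760·86 = 159.8738
  x_1 = 0.0651·94 + 1.1501·6 + 0.1622·57 + 0.0584·99 + 0.1585·93 + 0.1529·19 + 0.0406·86 = 49.1805
  x_2 = 0.1629·94 + 0.1413·6 + 1.0989·57 + 0.1569·99 + 0.1290·93 + 0.1045·19 + 0.0710·86 = 114.4258
  x_3 = 0.1595·94 + 0.1361·6 + 0.0848·57 + 1.1427·99 + 0.1714·93 + 0.1210·19 + 0.1396·86 = 164.0132
  x_4 = 0.1646·94 + 0.1833·6 + 0.1595·57 + 0.1471·99 + 1.1313·93 + 0.1561·19 + 0.1076·86 = 157.6563
  x_5 = 0.1037·94 + 0.0939·6 + 0.0723·57 + 0.0690·99 + 0.1258·93 + 1.0888·19 + 0.0469·86 = 57.6895
  x_6 = 0.1280·94 + 0.0793·6 + 0.0977·57 + 0.1227·99 + 0.0863·93 + 0.1063·19 + 1.1527·86 = 139.3931
Δx_4 = L[4,5] · Δd_5 = 0.1561 · 20 = 3.1229

3.1229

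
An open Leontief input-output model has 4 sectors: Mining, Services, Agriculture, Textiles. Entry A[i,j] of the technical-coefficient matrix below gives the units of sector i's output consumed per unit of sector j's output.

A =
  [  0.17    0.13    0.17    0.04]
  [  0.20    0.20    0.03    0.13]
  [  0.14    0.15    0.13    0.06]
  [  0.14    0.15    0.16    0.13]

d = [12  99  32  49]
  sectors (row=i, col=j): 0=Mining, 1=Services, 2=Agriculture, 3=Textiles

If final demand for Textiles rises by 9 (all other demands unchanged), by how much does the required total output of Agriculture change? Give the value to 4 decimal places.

1.3226

Form M = I − A:
  [  0.83   -0.13   -0.17   -0.04]
  [ -0.20    0.80   -0.03   -0.13]
  [ -0.14   -0.15    0.87   -0.06]
  [ -0.14   -0.15   -0.16    0.87]
Leontief inverse L = M⁻¹:
  [  1.3483    0.2987    0.2971    0.1271]
  [  0.4046    1.3925    0.1709    0.2385]
  [  0.3104    0.3120    1.2479    0.1470]
  [  0.3438    0.3455    0.3068    1.2380]
Total output x = L · d:
  x_0 = 1.3483·12 + 0.2987·99 + 0.2971·32 + 0.1271·49 = 61.4841
  x_1 = 0.4046·12 + 1.3925·99 + 0.1709·32 + 0.2385·49 = 159.8685
  x_2 = 0.3104·12 + 0.3120·99 + 1.2479·32 + 0.1470·49 = 81.7434
  x_3 = 0.3438·12 + 0.3455·99 + 0.3068·32 + 1.2380·49 = 108.8126
Δx_2 = L[2,3] · Δd_3 = 0.1470 · 9 = 1.3226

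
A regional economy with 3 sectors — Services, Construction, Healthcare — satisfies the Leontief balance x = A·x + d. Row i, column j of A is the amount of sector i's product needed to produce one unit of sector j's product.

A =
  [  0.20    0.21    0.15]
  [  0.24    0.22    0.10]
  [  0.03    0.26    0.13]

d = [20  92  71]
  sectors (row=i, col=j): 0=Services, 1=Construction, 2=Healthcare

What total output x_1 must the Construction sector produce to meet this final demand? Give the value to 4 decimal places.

Form M = I − A:
  [  0.80   -0.21   -0.15]
  [ -0.24    0.78   -0.10]
  [ -0.03   -0.26    0.87]
Leontief inverse L = M⁻¹:
  [  1.4043    0.4770    0.2969]
  [  0.4557    1.4880    0.2496]
  [  0.1846    0.4611    1.2343]
Total output x = L · d:
  x_0 = 1.4043·20 + 0.4770·92 + 0.2969·71 = 93.0566
  x_1 = 0.4557·20 + 1.4880·92 + 0.2496·71 = 163.7288
  x_2 = 0.1846·20 + 0.4611·92 + 1.2343·71 = 133.7485

163.7288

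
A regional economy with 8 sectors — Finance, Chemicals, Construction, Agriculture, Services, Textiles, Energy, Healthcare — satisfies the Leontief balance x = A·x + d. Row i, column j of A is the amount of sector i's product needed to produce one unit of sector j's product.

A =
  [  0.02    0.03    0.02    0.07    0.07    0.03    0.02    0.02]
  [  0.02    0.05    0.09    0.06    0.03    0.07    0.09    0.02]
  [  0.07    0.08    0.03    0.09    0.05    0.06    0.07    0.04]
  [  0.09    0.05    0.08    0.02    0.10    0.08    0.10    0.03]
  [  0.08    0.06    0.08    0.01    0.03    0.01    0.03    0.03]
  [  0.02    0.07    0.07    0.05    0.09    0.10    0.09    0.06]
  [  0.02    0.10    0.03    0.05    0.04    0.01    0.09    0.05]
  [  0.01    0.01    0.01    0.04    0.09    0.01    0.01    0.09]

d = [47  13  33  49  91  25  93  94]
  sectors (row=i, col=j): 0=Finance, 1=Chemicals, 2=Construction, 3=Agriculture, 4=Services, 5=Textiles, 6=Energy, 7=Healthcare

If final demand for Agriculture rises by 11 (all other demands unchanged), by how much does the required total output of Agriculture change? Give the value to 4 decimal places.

Form M = I − A:
  [  0.98   -0.03   -0.02   -0.07   -0.07   -0.03   -0.02   -0.02]
  [ -0.02    0.95   -0.09   -0.06   -0.03   -0.07   -0.09   -0.02]
  [ -0.07   -0.08    0.97   -0.09   -0.05   -0.06   -0.07   -0.04]
  [ -0.09   -0.05   -0.08    0.98   -0.10   -0.08   -0.10   -0.03]
  [ -0.08   -0.06   -0.08   -0.01    0.97   -0.01   -0.03   -0.03]
  [ -0.02   -0.07   -0.07   -0.05   -0.09    0.90   -0.09   -0.06]
  [ -0.02   -0.10   -0.03   -0.05   -0.04   -0.01    0.91   -0.05]
  [ -0.01   -0.01   -0.01   -0.04   -0.09   -0.01   -0.01    0.91]
Leontief inverse L = M⁻¹:
  [  1.0440    0.0578    0.0483    0.0905    0.0996    0.0527    0.0512    0.0389]
  [  0.0526    1.0989    0.1302    0.0987    0.0754    0.1077    0.1444    0.0518]
  [  0.1051    0.1286    1.0760    0.1298    0.1017    0.1001    0.1261    0.0736]
  [  0.1280    0.1067    0.1273    1.0663    0.1530    0.1200    0.1580    0.0675]
  [  0.1023    0.0910    0.1064    0.0405    1.0613    0.0342    0.0628    0.0510]
  [  0.0594    0.1278    0.1213    0.0950    0.1461    1.1440    0.1528    0.1012]
  [  0.0460    0.1392    0.0656    0.0816    0.0769    0.0383    1.1349    0.0771]
  [  0.0301    0.0308    0.0320    0.0563    0.1172    0.0245    0.0308    1.1107]
Total output x = L · d:
  x_0 = 1.0440·47 + 0.0578·13 + 0.0483·33 + 0.0905·49 + 0.0996·91 + 0.0527·25 + 0.0512·93 + 0.0389·94 = 74.6422
  x_1 = 0.0526·47 + 1.0989·13 + 0.1302·33 + 0.0987·49 + 0.0754·91 + 0.1077·25 + 0.1444·93 + 0.0518·94 = 53.7500
  x_2 = 0.1051·47 + 0.1286·13 + 1.0760·33 + 0.1298·49 + 0.1017·91 + 0.1001·25 + 0.1261·93 + 0.0736·94 = 78.8856
  x_3 = 0.1280·47 + 0.1067·13 + 0.1273·33 + 1.0663·49 + 0.1530·91 + 0.1200·25 + 0.1580·93 + 0.0675·94 = 101.8198
  x_4 = 0.1023·47 + 0.0910·13 + 0.1064·33 + 0.0405·49 + 1.0613·91 + 0.0342·25 + 0.0628·93 + 0.0510·94 = 119.5511
  x_5 = 0.0594·47 + 0.1278·13 + 0.1213·33 + 0.0950·49 + 0.1461·91 + 1.1440·25 + 0.1528·93 + 0.1012·94 = 78.7311
  x_6 = 0.0460·47 + 0.1392·13 + 0.0656·33 + 0.0816·49 + 0.0769·91 + 0.0383·25 + 1.1349·93 + 0.0771·94 = 130.8831
  x_7 = 0.0301·47 + 0.0308·13 + 0.0320·33 + 0.0563·49 + 0.1172·91 + 0.0245·25 + 0.0308·93 + 1.1107·94 = 124.1773
Δx_3 = L[3,3] · Δd_3 = 1.0663 · 11 = 11.7292

11.7292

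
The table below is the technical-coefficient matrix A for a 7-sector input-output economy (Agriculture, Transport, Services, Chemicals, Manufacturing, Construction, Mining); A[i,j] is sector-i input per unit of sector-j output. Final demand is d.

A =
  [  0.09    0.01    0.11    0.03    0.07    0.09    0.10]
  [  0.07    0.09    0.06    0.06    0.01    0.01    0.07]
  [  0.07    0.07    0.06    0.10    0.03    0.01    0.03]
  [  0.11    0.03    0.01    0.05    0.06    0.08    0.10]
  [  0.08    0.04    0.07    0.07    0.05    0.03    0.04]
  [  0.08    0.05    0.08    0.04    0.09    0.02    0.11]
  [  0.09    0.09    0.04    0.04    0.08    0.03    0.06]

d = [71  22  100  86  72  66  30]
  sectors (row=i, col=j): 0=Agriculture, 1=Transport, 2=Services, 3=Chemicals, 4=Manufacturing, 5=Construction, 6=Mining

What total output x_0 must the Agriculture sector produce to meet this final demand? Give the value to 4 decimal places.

Form M = I − A:
  [  0.91   -0.01   -0.11   -0.03   -0.07   -0.09   -0.10]
  [ -0.07    0.91   -0.06   -0.06   -0.01   -0.01   -0.07]
  [ -0.07   -0.07    0.94   -0.10   -0.03   -0.01   -0.03]
  [ -0.11   -0.03   -0.01    0.95   -0.06   -0.08   -0.10]
  [ -0.08   -0.04   -0.07   -0.07    0.95   -0.03   -0.04]
  [ -0.08   -0.05   -0.08   -0.04   -0.09    0.98   -0.11]
  [ -0.09   -0.09   -0.04   -0.04   -0.08   -0.03    0.94]
Leontief inverse L = M⁻¹:
  [  1.1632    0.0564    0.1671    0.0789    0.1219    0.1242    0.1614]
  [  0.1243    1.1264    0.0988    0.0951    0.0434    0.0366    0.1165]
  [  0.1255    0.1030    1.0979    0.1357    0.0638    0.0392    0.0778]
  [  0.1771    0.0695    0.0614    1.0887    0.1088    0.1147    0.1598]
  [  0.1366    0.0733    0.1115    0.1070    1.0868    0.0591    0.0881]
  [  0.1484    0.0946    0.1310    0.0857    0.1351    1.0525    0.1650]
  [  0.1525    0.1298    0.0885    0.0806    0.1200    0.0606    1.1133]
Total output x = L · d:
  x_0 = 1.1632·71 + 0.0564·22 + 0.1671·100 + 0.0789·86 + 0.1219·72 + 0.1242·66 + 0.1614·30 = 129.1412
  x_1 = 0.1243·71 + 1.1264·22 + 0.0988·100 + 0.0951·86 + 0.0434·72 + 0.0366·66 + 0.1165·30 = 60.6977
  x_2 = 0.1255·71 + 0.1030·22 + 1.0979·100 + 0.1357·86 + 0.0638·72 + 0.0392·66 + 0.0778·30 = 142.1556
  x_3 = 0.1771·71 + 0.0695·22 + 0.0614·100 + 1.0887·86 + 0.1088·72 + 0.1147·66 + 0.1598·30 = 134.0669
  x_4 = 0.1366·71 + 0.0733·22 + 0.1115·100 + 0.1070·86 + 1.0868·72 + 0.0591·66 + 0.0881·30 = 116.4543
  x_5 = 0.1484·71 + 0.0946·22 + 0.1310·100 + 0.0857·86 + 0.1351·72 + 1.0525·66 + 0.1650·30 = 117.2316
  x_6 = 0.1525·71 + 0.1298·22 + 0.0885·100 + 0.0806·86 + 0.1200·72 + 0.0606·66 + 1.1133·30 = 75.4976

129.1412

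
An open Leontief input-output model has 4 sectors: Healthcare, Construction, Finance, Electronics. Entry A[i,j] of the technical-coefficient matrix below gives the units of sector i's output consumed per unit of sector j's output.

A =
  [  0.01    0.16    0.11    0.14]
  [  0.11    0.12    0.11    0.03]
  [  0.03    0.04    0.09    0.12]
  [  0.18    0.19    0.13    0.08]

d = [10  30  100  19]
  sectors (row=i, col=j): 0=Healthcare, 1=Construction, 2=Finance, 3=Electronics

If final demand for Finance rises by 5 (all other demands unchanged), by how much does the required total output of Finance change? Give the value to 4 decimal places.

5.7186

Form M = I − A:
  [  0.99   -0.16   -0.11   -0.14]
  [ -0.11    0.88   -0.11   -0.03]
  [ -0.03   -0.04    0.91   -0.12]
  [ -0.18   -0.19   -0.13    0.92]
Leontief inverse L = M⁻¹:
  [  1.0791    0.2473    0.1884    0.1969]
  [  0.1530    1.1904    0.1745    0.0849]
  [  0.0757    0.1012    1.1437    0.1640]
  [  0.2534    0.3085    0.2345    1.1662]
Total output x = L · d:
  x_0 = 1.0791·10 + 0.2473·30 + 0.1884·100 + 0.1969·19 = 40.7936
  x_1 = 0.1530·10 + 1.1904·30 + 0.1745·100 + 0.0849·19 = 56.3068
  x_2 = 0.0757·10 + 0.1012·30 + 1.1437·100 + 0.1640·19 = 121.2791
  x_3 = 0.2534·10 + 0.3085·30 + 0.2345·100 + 1.1662·19 = 57.3994
Δx_2 = L[2,2] · Δd_2 = 1.1437 · 5 = 5.7186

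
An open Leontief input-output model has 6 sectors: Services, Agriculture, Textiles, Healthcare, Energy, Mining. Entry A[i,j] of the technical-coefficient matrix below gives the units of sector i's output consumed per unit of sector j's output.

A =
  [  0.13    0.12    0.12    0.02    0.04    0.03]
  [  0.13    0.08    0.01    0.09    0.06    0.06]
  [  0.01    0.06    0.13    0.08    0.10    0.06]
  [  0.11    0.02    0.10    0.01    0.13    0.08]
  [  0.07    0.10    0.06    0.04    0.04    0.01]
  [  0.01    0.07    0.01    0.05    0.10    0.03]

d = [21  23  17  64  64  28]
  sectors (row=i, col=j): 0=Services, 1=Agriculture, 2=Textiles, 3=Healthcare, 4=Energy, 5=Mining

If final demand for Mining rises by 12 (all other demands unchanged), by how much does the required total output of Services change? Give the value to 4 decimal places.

0.7894

Form M = I − A:
  [  0.87   -0.12   -0.12   -0.02   -0.04   -0.03]
  [ -0.13    0.92   -0.01   -0.09   -0.06   -0.06]
  [ -0.01   -0.06    0.87   -0.08   -0.10   -0.06]
  [ -0.11   -0.02   -0.10    0.99   -0.13   -0.08]
  [ -0.07   -0.10   -0.06   -0.04    0.96   -0.01]
  [ -0.01   -0.07   -0.01   -0.05   -0.10    0.97]
Leontief inverse L = M⁻¹:
  [  1.1955    0.1845    0.1816    0.0628    0.0956    0.0658]
  [  0.1963    1.1384    0.0629    0.1217    0.1119    0.0916]
  [  0.0591    0.1119    1.1845    0.1182    0.1586    0.0934]
  [  0.1622    0.0821    0.1573    1.0463    0.1812    0.1080]
  [  0.1186    0.1435    0.1008    0.0690    1.0791    0.0356]
  [  0.0477    0.1042    0.0371    0.0717    0.1313    1.0484]
Total output x = L · d:
  x_0 = 1.1955·21 + 0.1845·23 + 0.1816·17 + 0.0628·64 + 0.0956·64 + 0.0658·28 = 44.4158
  x_1 = 0.1963·21 + 1.1384·23 + 0.0629·17 + 0.1217·64 + 0.1119·64 + 0.0916·28 = 48.8892
  x_2 = 0.0591·21 + 0.1119·23 + 1.1845·17 + 0.1182·64 + 0.1586·64 + 0.0934·28 = 44.2786
  x_3 = 0.1622·21 + 0.0821·23 + 0.1573·17 + 1.0463·64 + 0.1812·64 + 0.1080·28 = 89.5544
  x_4 = 0.1186·21 + 0.1435·23 + 0.1008·17 + 0.0690·64 + 1.0791·64 + 0.0356·28 = 81.9799
  x_5 = 0.0477·21 + 0.1042·23 + 0.0371·17 + 0.0717·64 + 0.1313·64 + 1.0484·28 = 46.3762
Δx_0 = L[0,5] · Δd_5 = 0.0658 · 12 = 0.7894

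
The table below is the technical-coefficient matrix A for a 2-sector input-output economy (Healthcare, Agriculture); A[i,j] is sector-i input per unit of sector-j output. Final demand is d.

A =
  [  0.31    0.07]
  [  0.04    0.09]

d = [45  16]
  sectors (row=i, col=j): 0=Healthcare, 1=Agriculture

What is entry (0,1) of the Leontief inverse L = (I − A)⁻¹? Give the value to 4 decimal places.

L[0,1] = 0.1120

Form M = I − A:
  [  0.69   -0.07]
  [ -0.04    0.91]
Leontief inverse L = M⁻¹:
  [  1.4558    0.1120]
  [  0.0640    1.1038]
Total output x = L · d:
  x_0 = 1.4558·45 + 0.1120·16 = 67.3012
  x_1 = 0.0640·45 + 1.1038·16 = 20.5407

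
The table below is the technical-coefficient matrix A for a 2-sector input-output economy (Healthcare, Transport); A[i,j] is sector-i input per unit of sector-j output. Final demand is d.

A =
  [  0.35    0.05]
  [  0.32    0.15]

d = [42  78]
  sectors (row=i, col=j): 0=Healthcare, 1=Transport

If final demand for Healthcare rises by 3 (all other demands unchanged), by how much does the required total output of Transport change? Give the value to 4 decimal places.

1.7894

Form M = I − A:
  [  0.65   -0.05]
  [ -0.32    0.85]
Leontief inverse L = M⁻¹:
  [  1.5843    0.0932]
  [  0.5965    1.2116]
Total output x = L · d:
  x_0 = 1.5843·42 + 0.0932·78 = 73.8117
  x_1 = 0.5965·42 + 1.2116·78 = 119.5527
Δx_1 = L[1,0] · Δd_0 = 0.5965 · 3 = 1.7894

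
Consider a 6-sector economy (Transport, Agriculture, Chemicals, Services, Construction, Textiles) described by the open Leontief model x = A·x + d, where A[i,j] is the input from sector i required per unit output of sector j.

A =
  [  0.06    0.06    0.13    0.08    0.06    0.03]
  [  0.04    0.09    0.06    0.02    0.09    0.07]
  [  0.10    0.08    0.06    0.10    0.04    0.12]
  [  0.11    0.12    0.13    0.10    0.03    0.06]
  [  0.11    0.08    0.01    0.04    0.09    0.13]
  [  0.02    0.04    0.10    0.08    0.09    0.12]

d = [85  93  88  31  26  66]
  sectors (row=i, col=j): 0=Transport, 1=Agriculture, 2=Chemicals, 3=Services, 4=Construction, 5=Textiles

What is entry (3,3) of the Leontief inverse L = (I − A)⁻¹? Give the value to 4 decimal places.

Form M = I − A:
  [  0.94   -0.06   -0.13   -0.08   -0.06   -0.03]
  [ -0.04    0.91   -0.06   -0.02   -0.09   -0.07]
  [ -0.10   -0.08    0.94   -0.10   -0.04   -0.12]
  [ -0.11   -0.12   -0.13    0.90   -0.03   -0.06]
  [ -0.11   -0.08   -0.01   -0.04    0.91   -0.13]
  [ -0.02   -0.04   -0.10   -0.08   -0.09    0.88]
Leontief inverse L = M⁻¹:
  [  1.1206    0.1230    0.1936    0.1376    0.1090    0.0999]
  [  0.0866    1.1406    0.1092    0.0632    0.1386    0.1333]
  [  0.1635    0.1508    1.1415    0.1669    0.1011    0.1995]
  [  0.1830    0.2005    0.2169    1.1731    0.0945    0.1457]
  [  0.1646    0.1405    0.0789    0.0958    1.1505    0.2040]
  [  0.0814    0.1044    0.1669    0.1414    0.1465    1.2015]
Total output x = L · d:
  x_0 = 1.1206·85 + 0.1230·93 + 0.1936·88 + 0.1376·31 + 0.1090·26 + 0.0999·66 = 137.4278
  x_1 = 0.0866·85 + 1.1406·93 + 0.1092·88 + 0.0632·31 + 0.1386·26 + 0.1333·66 = 137.4064
  x_2 = 0.1635·85 + 0.1508·93 + 1.1415·88 + 0.1669·31 + 0.1011·26 + 0.1995·66 = 149.3394
  x_3 = 0.1830·85 + 0.2005·93 + 0.2169·88 + 1.1731·31 + 0.0945·26 + 0.1457·66 = 101.7319
  x_4 = 0.1646·85 + 0.1405·93 + 0.0789·88 + 0.0958·31 + 1.1505·26 + 0.2040·66 = 80.3483
  x_5 = 0.0814·85 + 0.1044·93 + 0.1669·88 + 0.1414·31 + 0.1465·26 + 1.2015·66 = 118.8053

L[3,3] = 1.1731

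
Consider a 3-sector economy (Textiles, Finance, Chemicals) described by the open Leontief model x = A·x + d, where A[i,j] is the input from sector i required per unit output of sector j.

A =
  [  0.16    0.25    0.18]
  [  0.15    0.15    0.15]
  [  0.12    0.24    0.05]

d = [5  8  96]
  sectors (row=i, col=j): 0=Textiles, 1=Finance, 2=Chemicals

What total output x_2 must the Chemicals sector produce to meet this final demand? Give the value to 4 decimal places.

Form M = I − A:
  [  0.84   -0.25   -0.18]
  [ -0.15    0.85   -0.15]
  [ -0.12   -0.24    0.95]
Leontief inverse L = M⁻¹:
  [  1.3231    0.4814    0.3267]
  [  0.2753    1.3315    0.2624]
  [  0.2367    0.3972    1.1602]
Total output x = L · d:
  x_0 = 1.3231·5 + 0.4814·8 + 0.3267·96 = 41.8304
  x_1 = 0.2753·5 + 1.3315·8 + 0.2624·96 = 37.2181
  x_2 = 0.2367·5 + 0.3972·8 + 1.1602·96 = 115.7389

115.7389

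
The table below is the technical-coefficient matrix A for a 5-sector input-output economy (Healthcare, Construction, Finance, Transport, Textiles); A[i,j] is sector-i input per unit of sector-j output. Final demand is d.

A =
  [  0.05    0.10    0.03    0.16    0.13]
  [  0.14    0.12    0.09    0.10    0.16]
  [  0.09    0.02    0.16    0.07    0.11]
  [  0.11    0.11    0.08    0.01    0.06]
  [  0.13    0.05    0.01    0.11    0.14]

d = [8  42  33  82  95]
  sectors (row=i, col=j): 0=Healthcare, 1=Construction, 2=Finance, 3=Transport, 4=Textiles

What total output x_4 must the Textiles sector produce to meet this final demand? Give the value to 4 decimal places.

Form M = I − A:
  [  0.95   -0.10   -0.03   -0.16   -0.13]
  [ -0.14    0.88   -0.09   -0.10   -0.16]
  [ -0.09   -0.02    0.84   -0.07   -0.11]
  [ -0.11   -0.11   -0.08    0.99   -0.06]
  [ -0.13   -0.05   -0.01   -0.11    0.86]
Leontief inverse L = M⁻¹:
  [  1.1454    0.1746    0.0847    0.2346    0.2328]
  [  0.2595    1.2128    0.1627    0.2093    0.3003]
  [  0.1721    0.0772    1.2212    0.1449    0.2067]
  [  0.1830    0.1676    0.1294    1.0825    0.1509]
  [  0.2136    0.1192    0.0530    0.1878    1.2372]
Total output x = L · d:
  x_0 = 1.1454·8 + 0.1746·42 + 0.0847·33 + 0.2346·82 + 0.2328·95 = 60.6544
  x_1 = 0.2595·8 + 1.2128·42 + 0.1627·33 + 0.2093·82 + 0.3003·95 = 104.0699
  x_2 = 0.1721·8 + 0.0772·42 + 1.2212·33 + 0.1449·82 + 0.2067·95 = 76.4346
  x_3 = 0.1830·8 + 0.1676·42 + 0.1294·33 + 1.0825·82 + 0.1509·95 = 115.8769
  x_4 = 0.2136·8 + 0.1192·42 + 0.0530·33 + 0.1878·82 + 1.2372·95 = 141.3946

141.3946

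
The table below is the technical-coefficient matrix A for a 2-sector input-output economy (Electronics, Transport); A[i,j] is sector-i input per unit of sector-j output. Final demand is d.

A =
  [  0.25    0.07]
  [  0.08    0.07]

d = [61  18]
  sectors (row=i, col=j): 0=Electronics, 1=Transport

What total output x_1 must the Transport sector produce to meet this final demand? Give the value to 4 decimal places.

Form M = I − A:
  [  0.75   -0.07]
  [ -0.08    0.93]
Leontief inverse L = M⁻¹:
  [  1.3441    0.1012]
  [  0.1156    1.0840]
Total output x = L · d:
  x_0 = 1.3441·61 + 0.1012·18 = 83.8127
  x_1 = 0.1156·61 + 1.0840·18 = 26.5645

26.5645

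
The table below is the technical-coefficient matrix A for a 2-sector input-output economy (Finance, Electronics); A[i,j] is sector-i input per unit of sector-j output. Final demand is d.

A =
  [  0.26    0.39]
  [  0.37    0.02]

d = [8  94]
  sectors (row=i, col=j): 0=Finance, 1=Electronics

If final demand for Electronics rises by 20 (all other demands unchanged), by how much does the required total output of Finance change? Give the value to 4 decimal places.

Form M = I − A:
  [  0.74   -0.39]
  [ -0.37    0.98]
Leontief inverse L = M⁻¹:
  [  1.6870    0.6714]
  [  0.6369    1.2739]
Total output x = L · d:
  x_0 = 1.6870·8 + 0.6714·94 = 76.6053
  x_1 = 0.6369·8 + 1.2739·94 = 124.8408
Δx_0 = L[0,1] · Δd_1 = 0.6714 · 20 = 13.4274

13.4274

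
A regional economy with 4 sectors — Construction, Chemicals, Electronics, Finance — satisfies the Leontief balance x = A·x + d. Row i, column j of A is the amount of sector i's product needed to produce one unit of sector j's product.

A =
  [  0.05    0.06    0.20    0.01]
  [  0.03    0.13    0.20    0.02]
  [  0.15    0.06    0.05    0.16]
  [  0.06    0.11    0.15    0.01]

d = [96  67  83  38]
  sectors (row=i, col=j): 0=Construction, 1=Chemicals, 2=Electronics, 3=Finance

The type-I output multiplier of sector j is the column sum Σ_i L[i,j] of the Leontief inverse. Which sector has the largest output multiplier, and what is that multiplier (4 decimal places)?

Electronics (1.9094)

Form M = I − A:
  [  0.95   -0.06   -0.20   -0.01]
  [ -0.03    0.87   -0.20   -0.02]
  [ -0.15   -0.06    0.95   -0.16]
  [ -0.06   -0.11   -0.15    0.99]
Leontief inverse L = M⁻¹:
  [  1.1006    0.1010    0.2617    0.0555]
  [  0.0857    1.1833    0.2782    0.0697]
  [  0.1971    0.1168    1.1487    0.1900]
  [  0.1061    0.1553    0.2208    1.0500]
Total output x = L · d:
  x_0 = 1.1006·96 + 0.1010·67 + 0.2617·83 + 0.0555·38 = 136.2579
  x_1 = 0.0857·96 + 1.1833·67 + 0.2782·83 + 0.0697·38 = 113.2483
  x_2 = 0.1971·96 + 0.1168·67 + 1.1487·83 + 0.1900·38 = 129.3099
  x_3 = 0.1061·96 + 0.1553·67 + 0.2208·83 + 1.0500·38 = 78.8175
Output multipliers (column sums of L):
  Construction: 1.4895
  Chemicals: 1.5564
  Electronics: 1.9094
  Finance: 1.3652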